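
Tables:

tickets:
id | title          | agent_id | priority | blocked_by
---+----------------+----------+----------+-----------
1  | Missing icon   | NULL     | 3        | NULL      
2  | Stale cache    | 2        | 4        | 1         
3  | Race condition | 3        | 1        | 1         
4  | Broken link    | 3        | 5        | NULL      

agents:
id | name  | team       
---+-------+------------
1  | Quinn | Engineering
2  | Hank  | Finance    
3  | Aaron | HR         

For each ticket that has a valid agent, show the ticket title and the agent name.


INNER JOIN keeps only tickets rows whose agent_id matches an id in agents. Walk through each ticket:
  - ticket 1 (Missing icon): agent_id=NULL, no match -> dropped
  - ticket 2 (Stale cache): agent_id=2 -> matches Hank
  - ticket 3 (Race condition): agent_id=3 -> matches Aaron
  - ticket 4 (Broken link): agent_id=3 -> matches Aaron
So 1 of 4 rows is dropped.

SQL:
SELECT a.title, b.name AS agent
FROM tickets a
INNER JOIN agents b ON a.agent_id = b.id

Result:
title          | agent
---------------+------
Stale cache    | Hank 
Race condition | Aaron
Broken link    | Aaron


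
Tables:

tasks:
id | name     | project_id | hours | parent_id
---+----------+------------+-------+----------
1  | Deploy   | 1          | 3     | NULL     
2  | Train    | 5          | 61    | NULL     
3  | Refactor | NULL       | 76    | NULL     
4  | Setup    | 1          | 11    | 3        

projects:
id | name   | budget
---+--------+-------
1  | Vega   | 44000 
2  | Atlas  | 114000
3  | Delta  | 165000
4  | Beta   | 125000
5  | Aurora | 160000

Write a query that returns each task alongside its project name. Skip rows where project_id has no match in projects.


INNER JOIN keeps only tasks rows whose project_id matches an id in projects. Walk through each task:
  - task 1 (Deploy): project_id=1 -> matches Vega
  - task 2 (Train): project_id=5 -> matches Aurora
  - task 3 (Refactor): project_id=NULL, no match -> dropped
  - task 4 (Setup): project_id=1 -> matches Vega
So 1 of 4 rows is dropped.

SQL:
SELECT a.name, b.name AS project
FROM tasks a
INNER JOIN projects b ON a.project_id = b.id

Result:
name   | project
-------+--------
Deploy | Vega   
Train  | Aurora 
Setup  | Vega   


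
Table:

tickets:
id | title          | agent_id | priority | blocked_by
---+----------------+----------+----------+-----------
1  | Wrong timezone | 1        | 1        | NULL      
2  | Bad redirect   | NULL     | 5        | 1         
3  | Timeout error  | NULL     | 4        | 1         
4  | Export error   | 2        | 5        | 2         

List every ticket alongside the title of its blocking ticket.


This is a self-join: tickets is joined to a second copy of itself, matching each row's blocked_by to another row's id. Use LEFT JOIN so rows with blocked_by=NULL are kept.
  - ticket 1 (Wrong timezone): blocked_by=NULL -> NULL
  - ticket 2 (Bad redirect): blocked_by=1 -> Wrong timezone
  - ticket 3 (Timeout error): blocked_by=1 -> Wrong timezone
  - ticket 4 (Export error): blocked_by=2 -> Bad redirect

SQL:
SELECT a.title AS item, b.title AS blocked_by
FROM tickets a
LEFT JOIN tickets b ON a.blocked_by = b.id

Result:
item           | blocked_by    
---------------+---------------
Wrong timezone | NULL          
Bad redirect   | Wrong timezone
Timeout error  | Wrong timezone
Export error   | Bad redirect  


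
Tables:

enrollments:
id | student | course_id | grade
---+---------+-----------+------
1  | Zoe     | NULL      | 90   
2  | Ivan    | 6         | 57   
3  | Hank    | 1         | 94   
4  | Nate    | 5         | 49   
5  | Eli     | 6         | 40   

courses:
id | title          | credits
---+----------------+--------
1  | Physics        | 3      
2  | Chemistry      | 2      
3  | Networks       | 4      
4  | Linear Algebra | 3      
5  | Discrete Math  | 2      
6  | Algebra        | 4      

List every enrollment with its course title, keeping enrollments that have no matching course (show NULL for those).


LEFT JOIN keeps every row from enrollments (the left table); where course_id has no match in courses, the course columns become NULL. Walk through each enrollment:
  - enrollment 1 (Zoe): course_id=NULL, no match -> kept with NULL
  - enrollment 2 (Ivan): course_id=6 -> matches Algebra
  - enrollment 3 (Hank): course_id=1 -> matches Physics
  - enrollment 4 (Nate): course_id=5 -> matches Discrete Math
  - enrollment 5 (Eli): course_id=6 -> matches Algebra
All 5 rows appear; 1 has NULL course.

SQL:
SELECT a.student, b.title AS course
FROM enrollments a
LEFT JOIN courses b ON a.course_id = b.id

Result:
student | course       
--------+--------------
Zoe     | NULL         
Ivan    | Algebra      
Hank    | Physics      
Nate    | Discrete Math
Eli     | Algebra      


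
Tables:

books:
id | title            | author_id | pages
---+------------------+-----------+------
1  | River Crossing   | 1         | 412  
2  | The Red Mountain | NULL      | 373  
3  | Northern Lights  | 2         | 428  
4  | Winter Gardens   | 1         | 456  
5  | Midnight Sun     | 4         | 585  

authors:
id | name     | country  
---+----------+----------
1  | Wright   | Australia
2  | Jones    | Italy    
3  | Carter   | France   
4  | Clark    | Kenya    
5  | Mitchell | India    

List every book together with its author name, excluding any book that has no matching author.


INNER JOIN keeps only books rows whose author_id matches an id in authors. Walk through each book:
  - book 1 (River Crossing): author_id=1 -> matches Wright
  - book 2 (The Red Mountain): author_id=NULL, no match -> dropped
  - book 3 (Northern Lights): author_id=2 -> matches Jones
  - book 4 (Winter Gardens): author_id=1 -> matches Wright
  - book 5 (Midnight Sun): author_id=4 -> matches Clark
So 1 of 5 rows is dropped.

SQL:
SELECT a.title, b.name AS author
FROM books a
INNER JOIN authors b ON a.author_id = b.id

Result:
title           | author
----------------+-------
River Crossing  | Wright
Northern Lights | Jones 
Winter Gardens  | Wright
Midnight Sun    | Clark 


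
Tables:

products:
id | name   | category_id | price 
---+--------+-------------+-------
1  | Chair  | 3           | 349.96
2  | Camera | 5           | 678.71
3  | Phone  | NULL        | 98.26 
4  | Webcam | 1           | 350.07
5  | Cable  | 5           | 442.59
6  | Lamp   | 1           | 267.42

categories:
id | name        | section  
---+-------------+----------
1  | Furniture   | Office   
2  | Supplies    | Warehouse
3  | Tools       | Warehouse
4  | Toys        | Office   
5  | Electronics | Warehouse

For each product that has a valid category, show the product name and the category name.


INNER JOIN keeps only products rows whose category_id matches an id in categories. Walk through each product:
  - product 1 (Chair): category_id=3 -> matches Tools
  - product 2 (Camera): category_id=5 -> matches Electronics
  - product 3 (Phone): category_id=NULL, no match -> dropped
  - product 4 (Webcam): category_id=1 -> matches Furniture
  - product 5 (Cable): category_id=5 -> matches Electronics
  - product 6 (Lamp): category_id=1 -> matches Furniture
So 1 of 6 rows is dropped.

SQL:
SELECT a.name, b.name AS category
FROM products a
INNER JOIN categories b ON a.category_id = b.id

Result:
name   | category   
-------+------------
Chair  | Tools      
Camera | Electronics
Webcam | Furniture  
Cable  | Electronics
Lamp   | Furniture  


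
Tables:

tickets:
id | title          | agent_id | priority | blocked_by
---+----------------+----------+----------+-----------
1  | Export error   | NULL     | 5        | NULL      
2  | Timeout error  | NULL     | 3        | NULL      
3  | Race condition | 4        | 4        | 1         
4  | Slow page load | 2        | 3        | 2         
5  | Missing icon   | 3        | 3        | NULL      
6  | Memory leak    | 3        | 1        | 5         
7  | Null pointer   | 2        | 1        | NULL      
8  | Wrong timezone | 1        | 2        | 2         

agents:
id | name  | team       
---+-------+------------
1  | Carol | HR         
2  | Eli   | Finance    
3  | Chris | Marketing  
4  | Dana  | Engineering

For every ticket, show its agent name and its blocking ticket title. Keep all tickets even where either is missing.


Two LEFT JOINs from the same base table tickets: one to agents via agent_id, one to tickets itself via blocked_by. Both are LEFT so every ticket is preserved.
Match against agents:
  - ticket 1 (Export error): agent_id=NULL, no match -> kept with NULL
  - ticket 2 (Timeout error): agent_id=NULL, no match -> kept with NULL
  - ticket 3 (Race condition): agent_id=4 -> matches Dana
  - ticket 4 (Slow page load): agent_id=2 -> matches Eli
  - ticket 5 (Missing icon): agent_id=3 -> matches Chris
  - ticket 6 (Memory leak): agent_id=3 -> matches Chris
  - ticket 7 (Null pointer): agent_id=2 -> matches Eli
  - ticket 8 (Wrong timezone): agent_id=1 -> matches Carol
Match against tickets (self):
  - ticket 1 (Export error): blocked_by=NULL -> NULL
  - ticket 2 (Timeout error): blocked_by=NULL -> NULL
  - ticket 3 (Race condition): blocked_by=1 -> Export error
  - ticket 4 (Slow page load): blocked_by=2 -> Timeout error
  - ticket 5 (Missing icon): blocked_by=NULL -> NULL
  - ticket 6 (Memory leak): blocked_by=5 -> Missing icon
  - ticket 7 (Null pointer): blocked_by=NULL -> NULL
  - ticket 8 (Wrong timezone): blocked_by=2 -> Timeout error

SQL:
SELECT a.title, b.name AS agent, c.title AS blocked_by
FROM tickets a
LEFT JOIN agents b ON a.agent_id = b.id
LEFT JOIN tickets c ON a.blocked_by = c.id

Result:
title          | agent | blocked_by   
---------------+-------+--------------
Export error   | NULL  | NULL         
Timeout error  | NULL  | NULL         
Race condition | Dana  | Export error 
Slow page load | Eli   | Timeout error
Missing icon   | Chris | NULL         
Memory leak    | Chris | Missing icon 
Null pointer   | Eli   | NULL         
Wrong timezone | Carol | Timeout error


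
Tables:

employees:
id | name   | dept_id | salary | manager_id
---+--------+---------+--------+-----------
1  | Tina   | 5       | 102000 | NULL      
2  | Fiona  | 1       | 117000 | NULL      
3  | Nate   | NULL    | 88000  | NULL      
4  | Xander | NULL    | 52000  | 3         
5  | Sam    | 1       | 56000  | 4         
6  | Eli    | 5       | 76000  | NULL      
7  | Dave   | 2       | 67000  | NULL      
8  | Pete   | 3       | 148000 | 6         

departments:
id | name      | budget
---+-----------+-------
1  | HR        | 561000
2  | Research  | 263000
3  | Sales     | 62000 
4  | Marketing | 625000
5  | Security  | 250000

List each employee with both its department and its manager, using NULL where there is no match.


Two LEFT JOINs from the same base table employees: one to departments via dept_id, one to employees itself via manager_id. Both are LEFT so every employee is preserved.
Match against departments:
  - employee 1 (Tina): dept_id=5 -> matches Security
  - employee 2 (Fiona): dept_id=1 -> matches HR
  - employee 3 (Nate): dept_id=NULL, no match -> kept with NULL
  - employee 4 (Xander): dept_id=NULL, no match -> kept with NULL
  - employee 5 (Sam): dept_id=1 -> matches HR
  - employee 6 (Eli): dept_id=5 -> matches Security
  - employee 7 (Dave): dept_id=2 -> matches Research
  - employee 8 (Pete): dept_id=3 -> matches Sales
Match against employees (self):
  - employee 1 (Tina): manager_id=NULL -> NULL
  - employee 2 (Fiona): manager_id=NULL -> NULL
  - employee 3 (Nate): manager_id=NULL -> NULL
  - employee 4 (Xander): manager_id=3 -> Nate
  - employee 5 (Sam): manager_id=4 -> Xander
  - employee 6 (Eli): manager_id=NULL -> NULL
  - employee 7 (Dave): manager_id=NULL -> NULL
  - employee 8 (Pete): manager_id=6 -> Eli

SQL:
SELECT a.name, b.name AS department, c.name AS manager
FROM employees a
LEFT JOIN departments b ON a.dept_id = b.id
LEFT JOIN employees c ON a.manager_id = c.id

Result:
name   | department | manager
-------+------------+--------
Tina   | Security   | NULL   
Fiona  | HR         | NULL   
Nate   | NULL       | NULL   
Xander | NULL       | Nate   
Sam    | HR         | Xander 
Eli    | Security   | NULL   
Dave   | Research   | NULL   
Pete   | Sales      | Eli    


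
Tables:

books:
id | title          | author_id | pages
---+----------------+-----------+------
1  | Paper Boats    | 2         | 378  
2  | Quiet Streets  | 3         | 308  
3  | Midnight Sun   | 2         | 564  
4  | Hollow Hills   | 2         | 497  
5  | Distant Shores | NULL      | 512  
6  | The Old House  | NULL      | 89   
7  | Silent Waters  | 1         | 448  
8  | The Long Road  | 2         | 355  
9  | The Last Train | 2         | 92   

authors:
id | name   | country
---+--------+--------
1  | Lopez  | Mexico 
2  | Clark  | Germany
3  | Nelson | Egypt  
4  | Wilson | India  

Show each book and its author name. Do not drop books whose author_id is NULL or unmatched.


LEFT JOIN keeps every row from books (the left table); where author_id has no match in authors, the author columns become NULL. Walk through each book:
  - book 1 (Paper Boats): author_id=2 -> matches Clark
  - book 2 (Quiet Streets): author_id=3 -> matches Nelson
  - book 3 (Midnight Sun): author_id=2 -> matches Clark
  - book 4 (Hollow Hills): author_id=2 -> matches Clark
  - book 5 (Distant Shores): author_id=NULL, no match -> kept with NULL
  - book 6 (The Old House): author_id=NULL, no match -> kept with NULL
  - book 7 (Silent Waters): author_id=1 -> matches Lopez
  - book 8 (The Long Road): author_id=2 -> matches Clark
  - book 9 (The Last Train): author_id=2 -> matches Clark
All 9 rows appear; 2 have NULL author.

SQL:
SELECT a.title, b.name AS author
FROM books a
LEFT JOIN authors b ON a.author_id = b.id

Result:
title          | author
---------------+-------
Paper Boats    | Clark 
Quiet Streets  | Nelson
Midnight Sun   | Clark 
Hollow Hills   | Clark 
Distant Shores | NULL  
The Old House  | NULL  
Silent Waters  | Lopez 
The Long Road  | Clark 
The Last Train | Clark 


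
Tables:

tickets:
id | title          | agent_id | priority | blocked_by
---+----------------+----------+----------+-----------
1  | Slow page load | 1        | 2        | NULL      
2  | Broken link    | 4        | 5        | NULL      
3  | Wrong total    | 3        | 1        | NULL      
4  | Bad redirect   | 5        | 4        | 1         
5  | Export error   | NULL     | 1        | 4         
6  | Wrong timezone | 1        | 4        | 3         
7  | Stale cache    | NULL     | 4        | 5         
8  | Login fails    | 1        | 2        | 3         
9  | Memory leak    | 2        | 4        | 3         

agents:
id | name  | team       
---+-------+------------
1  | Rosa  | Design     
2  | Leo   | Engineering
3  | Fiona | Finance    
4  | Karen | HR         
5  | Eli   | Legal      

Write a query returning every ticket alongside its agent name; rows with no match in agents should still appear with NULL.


LEFT JOIN keeps every row from tickets (the left table); where agent_id has no match in agents, the agent columns become NULL. Walk through each ticket:
  - ticket 1 (Slow page load): agent_id=1 -> matches Rosa
  - ticket 2 (Broken link): agent_id=4 -> matches Karen
  - ticket 3 (Wrong total): agent_id=3 -> matches Fiona
  - ticket 4 (Bad redirect): agent_id=5 -> matches Eli
  - ticket 5 (Export error): agent_id=NULL, no match -> kept with NULL
  - ticket 6 (Wrong timezone): agent_id=1 -> matches Rosa
  - ticket 7 (Stale cache): agent_id=NULL, no match -> kept with NULL
  - ticket 8 (Login fails): agent_id=1 -> matches Rosa
  - ticket 9 (Memory leak): agent_id=2 -> matches Leo
All 9 rows appear; 2 have NULL agent.

SQL:
SELECT a.title, b.name AS agent
FROM tickets a
LEFT JOIN agents b ON a.agent_id = b.id

Result:
title          | agent
---------------+------
Slow page load | Rosa 
Broken link    | Karen
Wrong total    | Fiona
Bad redirect   | Eli  
Export error   | NULL 
Wrong timezone | Rosa 
Stale cache    | NULL 
Login fails    | Rosa 
Memory leak    | Leo  


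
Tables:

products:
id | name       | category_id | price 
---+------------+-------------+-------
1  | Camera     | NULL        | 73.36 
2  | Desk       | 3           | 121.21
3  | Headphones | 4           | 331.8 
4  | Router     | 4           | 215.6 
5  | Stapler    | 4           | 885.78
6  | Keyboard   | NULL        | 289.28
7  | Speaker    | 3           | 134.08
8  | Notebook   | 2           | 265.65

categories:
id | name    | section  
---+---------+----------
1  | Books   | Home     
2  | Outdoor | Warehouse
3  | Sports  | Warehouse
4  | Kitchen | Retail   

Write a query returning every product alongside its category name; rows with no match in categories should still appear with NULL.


LEFT JOIN keeps every row from products (the left table); where category_id has no match in categories, the category columns become NULL. Walk through each product:
  - product 1 (Camera): category_id=NULL, no match -> kept with NULL
  - product 2 (Desk): category_id=3 -> matches Sports
  - product 3 (Headphones): category_id=4 -> matches Kitchen
  - product 4 (Router): category_id=4 -> matches Kitchen
  - product 5 (Stapler): category_id=4 -> matches Kitchen
  - product 6 (Keyboard): category_id=NULL, no match -> kept with NULL
  - product 7 (Speaker): category_id=3 -> matches Sports
  - product 8 (Notebook): category_id=2 -> matches Outdoor
All 8 rows appear; 2 have NULL category.

SQL:
SELECT a.name, b.name AS category
FROM products a
LEFT JOIN categories b ON a.category_id = b.id

Result:
name       | category
-----------+---------
Camera     | NULL    
Desk       | Sports  
Headphones | Kitchen 
Router     | Kitchen 
Stapler    | Kitchen 
Keyboard   | NULL    
Speaker    | Sports  
Notebook   | Outdoor 


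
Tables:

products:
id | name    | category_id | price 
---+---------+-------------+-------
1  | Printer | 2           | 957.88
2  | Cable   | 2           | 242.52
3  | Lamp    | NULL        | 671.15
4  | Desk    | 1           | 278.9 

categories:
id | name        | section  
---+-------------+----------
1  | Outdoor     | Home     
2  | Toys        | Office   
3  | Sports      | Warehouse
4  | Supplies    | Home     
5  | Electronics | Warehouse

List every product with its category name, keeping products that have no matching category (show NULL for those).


LEFT JOIN keeps every row from products (the left table); where category_id has no match in categories, the category columns become NULL. Walk through each product:
  - product 1 (Printer): category_id=2 -> matches Toys
  - product 2 (Cable): category_id=2 -> matches Toys
  - product 3 (Lamp): category_id=NULL, no match -> kept with NULL
  - product 4 (Desk): category_id=1 -> matches Outdoor
All 4 rows appear; 1 has NULL category.

SQL:
SELECT a.name, b.name AS category
FROM products a
LEFT JOIN categories b ON a.category_id = b.id

Result:
name    | category
--------+---------
Printer | Toys    
Cable   | Toys    
Lamp    | NULL    
Desk    | Outdoor 


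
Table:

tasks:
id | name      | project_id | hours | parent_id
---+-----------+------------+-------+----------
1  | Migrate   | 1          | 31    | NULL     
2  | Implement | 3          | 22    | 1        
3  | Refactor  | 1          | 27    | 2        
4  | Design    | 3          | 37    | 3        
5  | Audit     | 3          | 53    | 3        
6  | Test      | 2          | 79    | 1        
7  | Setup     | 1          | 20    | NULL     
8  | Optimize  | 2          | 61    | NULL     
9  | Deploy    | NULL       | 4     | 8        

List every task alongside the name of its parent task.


This is a self-join: tasks is joined to a second copy of itself, matching each row's parent_id to another row's id. Use LEFT JOIN so rows with parent_id=NULL are kept.
  - task 1 (Migrate): parent_id=NULL -> NULL
  - task 2 (Implement): parent_id=1 -> Migrate
  - task 3 (Refactor): parent_id=2 -> Implement
  - task 4 (Design): parent_id=3 -> Refactor
  - task 5 (Audit): parent_id=3 -> Refactor
  - task 6 (Test): parent_id=1 -> Migrate
  - task 7 (Setup): parent_id=NULL -> NULL
  - task 8 (Optimize): parent_id=NULL -> NULL
  - task 9 (Deploy): parent_id=8 -> Optimize

SQL:
SELECT a.name AS item, b.name AS parent
FROM tasks a
LEFT JOIN tasks b ON a.parent_id = b.id

Result:
item      | parent   
----------+----------
Migrate   | NULL     
Implement | Migrate  
Refactor  | Implement
Design    | Refactor 
Audit     | Refactor 
Test      | Migrate  
Setup     | NULL     
Optimize  | NULL     
Deploy    | Optimize 


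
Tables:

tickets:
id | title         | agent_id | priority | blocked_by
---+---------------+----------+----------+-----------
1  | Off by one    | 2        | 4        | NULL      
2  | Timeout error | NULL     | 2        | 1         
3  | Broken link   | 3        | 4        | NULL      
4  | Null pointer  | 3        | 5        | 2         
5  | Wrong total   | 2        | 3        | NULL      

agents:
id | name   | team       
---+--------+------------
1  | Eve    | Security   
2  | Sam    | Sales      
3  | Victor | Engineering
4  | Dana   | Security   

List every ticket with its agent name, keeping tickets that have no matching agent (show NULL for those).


LEFT JOIN keeps every row from tickets (the left table); where agent_id has no match in agents, the agent columns become NULL. Walk through each ticket:
  - ticket 1 (Off by one): agent_id=2 -> matches Sam
  - ticket 2 (Timeout error): agent_id=NULL, no match -> kept with NULL
  - ticket 3 (Broken link): agent_id=3 -> matches Victor
  - ticket 4 (Null pointer): agent_id=3 -> matches Victor
  - ticket 5 (Wrong total): agent_id=2 -> matches Sam
All 5 rows appear; 1 has NULL agent.

SQL:
SELECT a.title, b.name AS agent
FROM tickets a
LEFT JOIN agents b ON a.agent_id = b.id

Result:
title         | agent 
--------------+-------
Off by one    | Sam   
Timeout error | NULL  
Broken link   | Victor
Null pointer  | Victor
Wrong total   | Sam   


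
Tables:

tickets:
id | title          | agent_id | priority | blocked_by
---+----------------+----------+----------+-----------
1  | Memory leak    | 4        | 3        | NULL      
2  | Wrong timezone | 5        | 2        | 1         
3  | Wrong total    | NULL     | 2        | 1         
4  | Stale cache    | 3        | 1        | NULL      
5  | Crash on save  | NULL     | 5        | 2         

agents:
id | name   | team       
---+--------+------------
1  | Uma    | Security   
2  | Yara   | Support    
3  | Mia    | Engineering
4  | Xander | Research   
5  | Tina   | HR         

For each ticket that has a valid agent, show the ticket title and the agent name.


INNER JOIN keeps only tickets rows whose agent_id matches an id in agents. Walk through each ticket:
  - ticket 1 (Memory leak): agent_id=4 -> matches Xander
  - ticket 2 (Wrong timezone): agent_id=5 -> matches Tina
  - ticket 3 (Wrong total): agent_id=NULL, no match -> dropped
  - ticket 4 (Stale cache): agent_id=3 -> matches Mia
  - ticket 5 (Crash on save): agent_id=NULL, no match -> dropped
So 2 of 5 rows are dropped.

SQL:
SELECT a.title, b.name AS agent
FROM tickets a
INNER JOIN agents b ON a.agent_id = b.id

Result:
title          | agent 
---------------+-------
Memory leak    | Xander
Wrong timezone | Tina  
Stale cache    | Mia   


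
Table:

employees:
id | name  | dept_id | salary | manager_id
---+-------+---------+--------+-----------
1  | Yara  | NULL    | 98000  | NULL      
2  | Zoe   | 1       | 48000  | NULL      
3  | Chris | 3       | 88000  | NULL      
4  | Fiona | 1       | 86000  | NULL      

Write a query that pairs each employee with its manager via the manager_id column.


This is a self-join: employees is joined to a second copy of itself, matching each row's manager_id to another row's id. Use LEFT JOIN so rows with manager_id=NULL are kept.
  - employee 1 (Yara): manager_id=NULL -> NULL
  - employee 2 (Zoe): manager_id=NULL -> NULL
  - employee 3 (Chris): manager_id=NULL -> NULL
  - employee 4 (Fiona): manager_id=NULL -> NULL

SQL:
SELECT a.name AS item, b.name AS manager
FROM employees a
LEFT JOIN employees b ON a.manager_id = b.id

Result:
item  | manager
------+--------
Yara  | NULL   
Zoe   | NULL   
Chris | NULL   
Fiona | NULL   


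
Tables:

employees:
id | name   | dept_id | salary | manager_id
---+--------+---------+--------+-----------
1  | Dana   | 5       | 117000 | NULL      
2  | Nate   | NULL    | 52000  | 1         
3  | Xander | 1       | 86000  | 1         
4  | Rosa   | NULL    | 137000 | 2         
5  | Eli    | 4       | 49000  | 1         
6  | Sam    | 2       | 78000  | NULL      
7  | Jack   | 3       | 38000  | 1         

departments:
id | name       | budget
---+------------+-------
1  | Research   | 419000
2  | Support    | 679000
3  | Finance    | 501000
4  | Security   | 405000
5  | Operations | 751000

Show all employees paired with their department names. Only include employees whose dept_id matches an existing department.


INNER JOIN keeps only employees rows whose dept_id matches an id in departments. Walk through each employee:
  - employee 1 (Dana): dept_id=5 -> matches Operations
  - employee 2 (Nate): dept_id=NULL, no match -> dropped
  - employee 3 (Xander): dept_id=1 -> matches Research
  - employee 4 (Rosa): dept_id=NULL, no match -> dropped
  - employee 5 (Eli): dept_id=4 -> matches Security
  - employee 6 (Sam): dept_id=2 -> matches Support
  - employee 7 (Jack): dept_id=3 -> matches Finance
So 2 of 7 rows are dropped.

SQL:
SELECT a.name, b.name AS department
FROM employees a
INNER JOIN departments b ON a.dept_id = b.id

Result:
name   | department
-------+-----------
Dana   | Operations
Xander | Research  
Eli    | Security  
Sam    | Support   
Jack   | Finance   


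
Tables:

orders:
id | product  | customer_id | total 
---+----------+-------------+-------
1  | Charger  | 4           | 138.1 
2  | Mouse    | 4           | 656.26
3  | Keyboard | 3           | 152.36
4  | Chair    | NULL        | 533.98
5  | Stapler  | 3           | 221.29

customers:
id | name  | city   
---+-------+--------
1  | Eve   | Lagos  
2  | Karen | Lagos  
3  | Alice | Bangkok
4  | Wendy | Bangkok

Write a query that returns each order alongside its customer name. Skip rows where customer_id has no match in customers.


INNER JOIN keeps only orders rows whose customer_id matches an id in customers. Walk through each order:
  - order 1 (Charger): customer_id=4 -> matches Wendy
  - order 2 (Mouse): customer_id=4 -> matches Wendy
  - order 3 (Keyboard): customer_id=3 -> matches Alice
  - order 4 (Chair): customer_id=NULL, no match -> dropped
  - order 5 (Stapler): customer_id=3 -> matches Alice
So 1 of 5 rows is dropped.

SQL:
SELECT a.product, b.name AS customer
FROM orders a
INNER JOIN customers b ON a.customer_id = b.id

Result:
product  | customer
---------+---------
Charger  | Wendy   
Mouse    | Wendy   
Keyboard | Alice   
Stapler  | Alice   


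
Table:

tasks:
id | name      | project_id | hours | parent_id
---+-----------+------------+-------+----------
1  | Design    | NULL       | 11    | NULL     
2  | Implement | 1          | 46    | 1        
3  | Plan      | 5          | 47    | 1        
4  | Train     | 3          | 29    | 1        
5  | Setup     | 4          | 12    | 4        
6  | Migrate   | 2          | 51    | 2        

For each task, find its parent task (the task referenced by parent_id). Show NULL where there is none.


This is a self-join: tasks is joined to a second copy of itself, matching each row's parent_id to another row's id. Use LEFT JOIN so rows with parent_id=NULL are kept.
  - task 1 (Design): parent_id=NULL -> NULL
  - task 2 (Implement): parent_id=1 -> Design
  - task 3 (Plan): parent_id=1 -> Design
  - task 4 (Train): parent_id=1 -> Design
  - task 5 (Setup): parent_id=4 -> Train
  - task 6 (Migrate): parent_id=2 -> Implement

SQL:
SELECT a.name AS item, b.name AS parent
FROM tasks a
LEFT JOIN tasks b ON a.parent_id = b.id

Result:
item      | parent   
----------+----------
Design    | NULL     
Implement | Design   
Plan      | Design   
Train     | Design   
Setup     | Train    
Migrate   | Implement


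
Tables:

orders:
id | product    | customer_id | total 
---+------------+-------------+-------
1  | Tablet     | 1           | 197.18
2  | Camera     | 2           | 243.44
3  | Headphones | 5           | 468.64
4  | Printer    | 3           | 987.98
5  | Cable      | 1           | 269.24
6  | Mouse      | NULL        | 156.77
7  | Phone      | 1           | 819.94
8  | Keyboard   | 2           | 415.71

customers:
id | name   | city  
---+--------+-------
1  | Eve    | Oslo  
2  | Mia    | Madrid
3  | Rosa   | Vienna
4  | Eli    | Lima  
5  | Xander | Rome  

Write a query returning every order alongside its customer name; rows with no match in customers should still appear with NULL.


LEFT JOIN keeps every row from orders (the left table); where customer_id has no match in customers, the customer columns become NULL. Walk through each order:
  - order 1 (Tablet): customer_id=1 -> matches Eve
  - order 2 (Camera): customer_id=2 -> matches Mia
  - order 3 (Headphones): customer_id=5 -> matches Xander
  - order 4 (Printer): customer_id=3 -> matches Rosa
  - order 5 (Cable): customer_id=1 -> matches Eve
  - order 6 (Mouse): customer_id=NULL, no match -> kept with NULL
  - order 7 (Phone): customer_id=1 -> matches Eve
  - order 8 (Keyboard): customer_id=2 -> matches Mia
All 8 rows appear; 1 has NULL customer.

SQL:
SELECT a.product, b.name AS customer
FROM orders a
LEFT JOIN customers b ON a.customer_id = b.id

Result:
product    | customer
-----------+---------
Tablet     | Eve     
Camera     | Mia     
Headphones | Xander  
Printer    | Rosa    
Cable      | Eve     
Mouse      | NULL    
Phone      | Eve     
Keyboard   | Mia     


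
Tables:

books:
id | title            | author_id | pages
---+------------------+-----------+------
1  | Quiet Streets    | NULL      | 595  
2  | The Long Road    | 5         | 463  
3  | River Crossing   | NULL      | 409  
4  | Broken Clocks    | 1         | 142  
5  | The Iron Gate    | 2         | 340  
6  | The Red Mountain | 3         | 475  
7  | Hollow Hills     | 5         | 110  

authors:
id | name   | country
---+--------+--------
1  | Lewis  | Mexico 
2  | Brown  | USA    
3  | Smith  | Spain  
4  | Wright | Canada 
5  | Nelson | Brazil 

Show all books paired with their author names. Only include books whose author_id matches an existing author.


INNER JOIN keeps only books rows whose author_id matches an id in authors. Walk through each book:
  - book 1 (Quiet Streets): author_id=NULL, no match -> dropped
  - book 2 (The Long Road): author_id=5 -> matches Nelson
  - book 3 (River Crossing): author_id=NULL, no match -> dropped
  - book 4 (Broken Clocks): author_id=1 -> matches Lewis
  - book 5 (The Iron Gate): author_id=2 -> matches Brown
  - book 6 (The Red Mountain): author_id=3 -> matches Smith
  - book 7 (Hollow Hills): author_id=5 -> matches Nelson
So 2 of 7 rows are dropped.

SQL:
SELECT a.title, b.name AS author
FROM books a
INNER JOIN authors b ON a.author_id = b.id

Result:
title            | author
-----------------+-------
The Long Road    | Nelson
Broken Clocks    | Lewis 
The Iron Gate    | Brown 
The Red Mountain | Smith 
Hollow Hills     | Nelson


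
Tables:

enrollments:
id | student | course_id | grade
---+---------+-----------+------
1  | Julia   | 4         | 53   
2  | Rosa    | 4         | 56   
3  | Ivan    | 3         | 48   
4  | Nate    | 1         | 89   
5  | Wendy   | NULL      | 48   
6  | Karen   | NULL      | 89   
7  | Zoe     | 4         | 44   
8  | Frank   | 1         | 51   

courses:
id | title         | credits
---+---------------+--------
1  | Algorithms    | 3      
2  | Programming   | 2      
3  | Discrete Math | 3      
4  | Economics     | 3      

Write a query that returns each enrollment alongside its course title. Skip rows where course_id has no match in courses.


INNER JOIN keeps only enrollments rows whose course_id matches an id in courses. Walk through each enrollment:
  - enrollment 1 (Julia): course_id=4 -> matches Economics
  - enrollment 2 (Rosa): course_id=4 -> matches Economics
  - enrollment 3 (Ivan): course_id=3 -> matches Discrete Math
  - enrollment 4 (Nate): course_id=1 -> matches Algorithms
  - enrollment 5 (Wendy): course_id=NULL, no match -> dropped
  - enrollment 6 (Karen): course_id=NULL, no match -> dropped
  - enrollment 7 (Zoe): course_id=4 -> matches Economics
  - enrollment 8 (Frank): course_id=1 -> matches Algorithms
So 2 of 8 rows are dropped.

SQL:
SELECT a.student, b.title AS course
FROM enrollments a
INNER JOIN courses b ON a.course_id = b.id

Result:
student | course       
--------+--------------
Julia   | Economics    
Rosa    | Economics    
Ivan    | Discrete Math
Nate    | Algorithms   
Zoe     | Economics    
Frank   | Algorithms   


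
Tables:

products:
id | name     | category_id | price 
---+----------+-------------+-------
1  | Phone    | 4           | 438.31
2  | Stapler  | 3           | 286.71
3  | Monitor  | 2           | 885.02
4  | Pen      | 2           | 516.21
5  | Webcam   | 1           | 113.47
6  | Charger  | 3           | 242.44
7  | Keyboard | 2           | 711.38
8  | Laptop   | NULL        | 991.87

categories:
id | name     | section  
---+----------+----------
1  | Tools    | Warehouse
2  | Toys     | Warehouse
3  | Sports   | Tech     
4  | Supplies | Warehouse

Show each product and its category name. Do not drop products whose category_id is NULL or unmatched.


LEFT JOIN keeps every row from products (the left table); where category_id has no match in categories, the category columns become NULL. Walk through each product:
  - product 1 (Phone): category_id=4 -> matches Supplies
  - product 2 (Stapler): category_id=3 -> matches Sports
  - product 3 (Monitor): category_id=2 -> matches Toys
  - product 4 (Pen): category_id=2 -> matches Toys
  - product 5 (Webcam): category_id=1 -> matches Tools
  - product 6 (Charger): category_id=3 -> matches Sports
  - product 7 (Keyboard): category_id=2 -> matches Toys
  - product 8 (Laptop): category_id=NULL, no match -> kept with NULL
All 8 rows appear; 1 has NULL category.

SQL:
SELECT a.name, b.name AS category
FROM products a
LEFT JOIN categories b ON a.category_id = b.id

Result:
name     | category
---------+---------
Phone    | Supplies
Stapler  | Sports  
Monitor  | Toys    
Pen      | Toys    
Webcam   | Tools   
Charger  | Sports  
Keyboard | Toys    
Laptop   | NULL    


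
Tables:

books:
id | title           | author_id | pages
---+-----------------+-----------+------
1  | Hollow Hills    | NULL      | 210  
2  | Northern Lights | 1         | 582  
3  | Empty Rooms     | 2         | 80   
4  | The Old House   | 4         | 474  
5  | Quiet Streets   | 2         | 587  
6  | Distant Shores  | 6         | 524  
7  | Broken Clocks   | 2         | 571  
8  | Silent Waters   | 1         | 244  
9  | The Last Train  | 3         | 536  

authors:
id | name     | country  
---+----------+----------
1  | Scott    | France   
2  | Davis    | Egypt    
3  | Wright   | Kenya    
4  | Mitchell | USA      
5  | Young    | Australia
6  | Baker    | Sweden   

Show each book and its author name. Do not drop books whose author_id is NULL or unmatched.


LEFT JOIN keeps every row from books (the left table); where author_id has no match in authors, the author columns become NULL. Walk through each book:
  - book 1 (Hollow Hills): author_id=NULL, no match -> kept with NULL
  - book 2 (Northern Lights): author_id=1 -> matches Scott
  - book 3 (Empty Rooms): author_id=2 -> matches Davis
  - book 4 (The Old House): author_id=4 -> matches Mitchell
  - book 5 (Quiet Streets): author_id=2 -> matches Davis
  - book 6 (Distant Shores): author_id=6 -> matches Baker
  - book 7 (Broken Clocks): author_id=2 -> matches Davis
  - book 8 (Silent Waters): author_id=1 -> matches Scott
  - book 9 (The Last Train): author_id=3 -> matches Wright
All 9 rows appear; 1 has NULL author.

SQL:
SELECT a.title, b.name AS author
FROM books a
LEFT JOIN authors b ON a.author_id = b.id

Result:
title           | author  
----------------+---------
Hollow Hills    | NULL    
Northern Lights | Scott   
Empty Rooms     | Davis   
The Old House   | Mitchell
Quiet Streets   | Davis   
Distant Shores  | Baker   
Broken Clocks   | Davis   
Silent Waters   | Scott   
The Last Train  | Wright  


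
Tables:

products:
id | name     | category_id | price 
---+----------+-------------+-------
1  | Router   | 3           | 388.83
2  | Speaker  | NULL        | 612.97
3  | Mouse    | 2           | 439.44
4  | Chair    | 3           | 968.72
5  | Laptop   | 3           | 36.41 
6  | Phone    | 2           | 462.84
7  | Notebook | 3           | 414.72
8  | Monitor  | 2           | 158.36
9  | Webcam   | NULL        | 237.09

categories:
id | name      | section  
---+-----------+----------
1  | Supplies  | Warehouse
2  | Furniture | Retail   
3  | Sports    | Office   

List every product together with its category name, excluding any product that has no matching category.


INNER JOIN keeps only products rows whose category_id matches an id in categories. Walk through each product:
  - product 1 (Router): category_id=3 -> matches Sports
  - product 2 (Speaker): category_id=NULL, no match -> dropped
  - product 3 (Mouse): category_id=2 -> matches Furniture
  - product 4 (Chair): category_id=3 -> matches Sports
  - product 5 (Laptop): category_id=3 -> matches Sports
  - product 6 (Phone): category_id=2 -> matches Furniture
  - product 7 (Notebook): category_id=3 -> matches Sports
  - product 8 (Monitor): category_id=2 -> matches Furniture
  - product 9 (Webcam): category_id=NULL, no match -> dropped
So 2 of 9 rows are dropped.

SQL:
SELECT a.name, b.name AS category
FROM products a
INNER JOIN categories b ON a.category_id = b.id

Result:
name     | category 
---------+----------
Router   | Sports   
Mouse    | Furniture
Chair    | Sports   
Laptop   | Sports   
Phone    | Furniture
Notebook | Sports   
Monitor  | Furniture


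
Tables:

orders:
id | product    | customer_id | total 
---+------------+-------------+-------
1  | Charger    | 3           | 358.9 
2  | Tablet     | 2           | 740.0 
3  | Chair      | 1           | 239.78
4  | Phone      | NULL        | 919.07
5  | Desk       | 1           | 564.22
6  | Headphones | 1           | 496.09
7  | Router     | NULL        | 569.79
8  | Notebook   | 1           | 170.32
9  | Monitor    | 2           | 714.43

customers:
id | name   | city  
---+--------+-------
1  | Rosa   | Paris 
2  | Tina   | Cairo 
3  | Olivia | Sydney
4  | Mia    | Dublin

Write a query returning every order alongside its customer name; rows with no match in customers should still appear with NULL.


LEFT JOIN keeps every row from orders (the left table); where customer_id has no match in customers, the customer columns become NULL. Walk through each order:
  - order 1 (Charger): customer_id=3 -> matches Olivia
  - order 2 (Tablet): customer_id=2 -> matches Tina
  - order 3 (Chair): customer_id=1 -> matches Rosa
  - order 4 (Phone): customer_id=NULL, no match -> kept with NULL
  - order 5 (Desk): customer_id=1 -> matches Rosa
  - order 6 (Headphones): customer_id=1 -> matches Rosa
  - order 7 (Router): customer_id=NULL, no match -> kept with NULL
  - order 8 (Notebook): customer_id=1 -> matches Rosa
  - order 9 (Monitor): customer_id=2 -> matches Tina
All 9 rows appear; 2 have NULL customer.

SQL:
SELECT a.product, b.name AS customer
FROM orders a
LEFT JOIN customers b ON a.customer_id = b.id

Result:
product    | customer
-----------+---------
Charger    | Olivia  
Tablet     | Tina    
Chair      | Rosa    
Phone      | NULL    
Desk       | Rosa    
Headphones | Rosa    
Router     | NULL    
Notebook   | Rosa    
Monitor    | Tina    


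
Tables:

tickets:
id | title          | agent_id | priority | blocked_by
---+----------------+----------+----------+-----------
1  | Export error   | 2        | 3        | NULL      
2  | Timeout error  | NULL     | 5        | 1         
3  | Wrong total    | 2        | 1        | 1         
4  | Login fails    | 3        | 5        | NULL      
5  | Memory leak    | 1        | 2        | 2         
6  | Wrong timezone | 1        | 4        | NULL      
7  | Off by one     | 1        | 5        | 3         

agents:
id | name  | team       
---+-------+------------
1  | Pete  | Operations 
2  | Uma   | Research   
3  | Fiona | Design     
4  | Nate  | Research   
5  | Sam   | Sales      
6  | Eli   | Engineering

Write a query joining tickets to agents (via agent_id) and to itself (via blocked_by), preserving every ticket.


Two LEFT JOINs from the same base table tickets: one to agents via agent_id, one to tickets itself via blocked_by. Both are LEFT so every ticket is preserved.
Match against agents:
  - ticket 1 (Export error): agent_id=2 -> matches Uma
  - ticket 2 (Timeout error): agent_id=NULL, no match -> kept with NULL
  - ticket 3 (Wrong total): agent_id=2 -> matches Uma
  - ticket 4 (Login fails): agent_id=3 -> matches Fiona
  - ticket 5 (Memory leak): agent_id=1 -> matches Pete
  - ticket 6 (Wrong timezone): agent_id=1 -> matches Pete
  - ticket 7 (Off by one): agent_id=1 -> matches Pete
Match against tickets (self):
  - ticket 1 (Export error): blocked_by=NULL -> NULL
  - ticket 2 (Timeout error): blocked_by=1 -> Export error
  - ticket 3 (Wrong total): blocked_by=1 -> Export error
  - ticket 4 (Login fails): blocked_by=NULL -> NULL
  - ticket 5 (Memory leak): blocked_by=2 -> Timeout error
  - ticket 6 (Wrong timezone): blocked_by=NULL -> NULL
  - ticket 7 (Off by one): blocked_by=3 -> Wrong total

SQL:
SELECT a.title, b.name AS agent, c.title AS blocked_by
FROM tickets a
LEFT JOIN agents b ON a.agent_id = b.id
LEFT JOIN tickets c ON a.blocked_by = c.id

Result:
title          | agent | blocked_by   
---------------+-------+--------------
Export error   | Uma   | NULL         
Timeout error  | NULL  | Export error 
Wrong total    | Uma   | Export error 
Login fails    | Fiona | NULL         
Memory leak    | Pete  | Timeout error
Wrong timezone | Pete  | NULL         
Off by one     | Pete  | Wrong total  
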